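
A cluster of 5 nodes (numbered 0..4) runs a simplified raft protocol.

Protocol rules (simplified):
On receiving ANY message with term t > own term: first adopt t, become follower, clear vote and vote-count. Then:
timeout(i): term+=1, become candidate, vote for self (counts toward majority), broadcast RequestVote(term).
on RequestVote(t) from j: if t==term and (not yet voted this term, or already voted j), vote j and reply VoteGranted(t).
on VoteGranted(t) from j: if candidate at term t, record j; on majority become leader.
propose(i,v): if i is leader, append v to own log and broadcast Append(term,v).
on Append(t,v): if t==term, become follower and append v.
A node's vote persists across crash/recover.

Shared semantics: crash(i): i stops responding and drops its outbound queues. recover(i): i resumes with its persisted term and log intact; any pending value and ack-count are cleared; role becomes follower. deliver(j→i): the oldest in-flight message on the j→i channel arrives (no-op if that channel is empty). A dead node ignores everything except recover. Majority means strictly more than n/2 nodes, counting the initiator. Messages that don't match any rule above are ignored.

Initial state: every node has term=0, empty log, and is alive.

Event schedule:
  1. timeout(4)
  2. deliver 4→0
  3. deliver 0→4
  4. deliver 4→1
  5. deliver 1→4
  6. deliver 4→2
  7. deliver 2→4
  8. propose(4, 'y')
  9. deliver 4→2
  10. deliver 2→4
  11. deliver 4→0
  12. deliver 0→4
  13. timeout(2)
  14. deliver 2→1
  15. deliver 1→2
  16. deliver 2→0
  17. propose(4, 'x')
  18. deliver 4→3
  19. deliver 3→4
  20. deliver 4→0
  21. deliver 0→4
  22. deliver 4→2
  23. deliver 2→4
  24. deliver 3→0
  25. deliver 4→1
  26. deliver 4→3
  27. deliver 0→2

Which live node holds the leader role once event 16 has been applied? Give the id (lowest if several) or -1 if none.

after 1 — timeout(4): n4:cand/t1/[-]
after 2 — deliver 4→0: n0:foll/t1/[-]
after 3 — deliver 0→4: ·
after 4 — deliver 4→1: n1:foll/t1/[-]
after 5 — deliver 1→4: n4:lead/t1/[-]
after 6 — deliver 4→2: n2:foll/t1/[-]
after 7 — deliver 2→4: ·
after 8 — propose(4,'y'): n4:lead/t1/[y]
after 9 — deliver 4→2: n2:foll/t1/[y]
after 10 — deliver 2→4: ·
after 11 — deliver 4→0: n0:foll/t1/[y]
after 12 — deliver 0→4: ·
after 13 — timeout(2): n2:cand/t2/[y]
after 14 — deliver 2→1: n1:foll/t2/[-]
after 15 — deliver 1→2: ·
after 16 — deliver 2→0: n0:foll/t2/[y]

4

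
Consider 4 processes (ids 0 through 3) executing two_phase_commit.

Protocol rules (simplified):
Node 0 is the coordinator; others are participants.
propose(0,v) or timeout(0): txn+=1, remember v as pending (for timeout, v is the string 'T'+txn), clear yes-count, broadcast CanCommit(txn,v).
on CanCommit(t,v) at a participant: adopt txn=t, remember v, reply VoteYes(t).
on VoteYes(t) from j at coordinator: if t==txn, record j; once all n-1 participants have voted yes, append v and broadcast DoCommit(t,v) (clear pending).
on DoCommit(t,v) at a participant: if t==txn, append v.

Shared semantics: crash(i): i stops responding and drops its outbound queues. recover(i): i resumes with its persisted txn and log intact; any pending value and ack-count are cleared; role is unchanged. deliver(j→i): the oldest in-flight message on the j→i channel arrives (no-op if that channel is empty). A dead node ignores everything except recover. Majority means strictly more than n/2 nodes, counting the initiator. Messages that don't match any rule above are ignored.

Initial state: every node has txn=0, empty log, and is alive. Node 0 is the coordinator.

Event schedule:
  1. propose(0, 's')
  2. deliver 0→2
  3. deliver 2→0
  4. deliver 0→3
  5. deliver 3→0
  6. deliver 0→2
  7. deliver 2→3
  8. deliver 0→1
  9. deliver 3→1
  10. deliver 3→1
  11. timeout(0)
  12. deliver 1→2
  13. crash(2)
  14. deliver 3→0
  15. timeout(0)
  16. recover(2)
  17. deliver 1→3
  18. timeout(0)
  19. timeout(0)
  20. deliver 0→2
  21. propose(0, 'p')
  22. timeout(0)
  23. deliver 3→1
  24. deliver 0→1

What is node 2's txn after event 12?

1

e1 propose(0,'s'): 0[coor,t=1,-]
e2 deliver 0→2: 2[part,t=1,-]
e3 deliver 2→0: ·
e4 deliver 0→3: 3[part,t=1,-]
e5 deliver 3→0: ·
e6 deliver 0→2: ·
e7 deliver 2→3: ·
e8 deliver 0→1: 1[part,t=1,-]
e9 deliver 3→1: ·
e10 deliver 3→1: ·
e11 timeout(0): 0[coor,t=2,-]
e12 deliver 1→2: ·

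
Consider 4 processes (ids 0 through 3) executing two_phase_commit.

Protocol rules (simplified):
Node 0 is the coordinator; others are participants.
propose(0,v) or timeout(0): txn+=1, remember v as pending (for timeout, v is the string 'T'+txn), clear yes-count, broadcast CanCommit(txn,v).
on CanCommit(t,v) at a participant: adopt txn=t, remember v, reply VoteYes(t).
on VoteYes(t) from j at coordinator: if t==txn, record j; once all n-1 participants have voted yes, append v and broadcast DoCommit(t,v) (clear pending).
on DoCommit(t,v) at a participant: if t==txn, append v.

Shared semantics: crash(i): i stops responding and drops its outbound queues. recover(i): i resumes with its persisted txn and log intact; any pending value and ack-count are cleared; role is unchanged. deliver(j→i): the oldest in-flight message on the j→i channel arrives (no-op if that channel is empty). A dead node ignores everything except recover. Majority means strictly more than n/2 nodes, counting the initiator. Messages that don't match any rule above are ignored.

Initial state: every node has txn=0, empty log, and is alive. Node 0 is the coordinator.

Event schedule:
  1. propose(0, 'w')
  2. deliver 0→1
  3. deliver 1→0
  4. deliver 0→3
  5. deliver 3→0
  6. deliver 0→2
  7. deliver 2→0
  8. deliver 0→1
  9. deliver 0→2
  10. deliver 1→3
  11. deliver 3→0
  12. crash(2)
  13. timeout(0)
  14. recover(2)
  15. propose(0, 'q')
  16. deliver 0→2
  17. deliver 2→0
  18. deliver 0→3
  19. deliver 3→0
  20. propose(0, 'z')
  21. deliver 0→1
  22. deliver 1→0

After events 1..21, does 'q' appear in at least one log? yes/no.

no

1. propose(0,'w'):  <0:coor t1 ->
2. deliver 0→1:  <1:part t1 ->
3. deliver 1→0:  nop
4. deliver 0→3:  <3:part t1 ->
5. deliver 3→0:  nop
6. deliver 0→2:  <2:part t1 ->
7. deliver 2→0:  <0:coor t1 w>
8. deliver 0→1:  <1:part t1 w>
9. deliver 0→2:  <2:part t1 w>
10. deliver 1→3:  nop
11. deliver 3→0:  nop
12. crash(2):  <2:✗part t1 w>
13. timeout(0):  <0:coor t2 w>
14. recover(2):  <2:part t1 w>
15. propose(0,'q'):  <0:coor t3 w>
16. deliver 0→2:  <2:part t2 w>
17. deliver 2→0:  nop
18. deliver 0→3:  <3:part t1 w>
19. deliver 3→0:  nop
20. propose(0,'z'):  <0:coor t4 w>
21. deliver 0→1:  <1:part t2 w>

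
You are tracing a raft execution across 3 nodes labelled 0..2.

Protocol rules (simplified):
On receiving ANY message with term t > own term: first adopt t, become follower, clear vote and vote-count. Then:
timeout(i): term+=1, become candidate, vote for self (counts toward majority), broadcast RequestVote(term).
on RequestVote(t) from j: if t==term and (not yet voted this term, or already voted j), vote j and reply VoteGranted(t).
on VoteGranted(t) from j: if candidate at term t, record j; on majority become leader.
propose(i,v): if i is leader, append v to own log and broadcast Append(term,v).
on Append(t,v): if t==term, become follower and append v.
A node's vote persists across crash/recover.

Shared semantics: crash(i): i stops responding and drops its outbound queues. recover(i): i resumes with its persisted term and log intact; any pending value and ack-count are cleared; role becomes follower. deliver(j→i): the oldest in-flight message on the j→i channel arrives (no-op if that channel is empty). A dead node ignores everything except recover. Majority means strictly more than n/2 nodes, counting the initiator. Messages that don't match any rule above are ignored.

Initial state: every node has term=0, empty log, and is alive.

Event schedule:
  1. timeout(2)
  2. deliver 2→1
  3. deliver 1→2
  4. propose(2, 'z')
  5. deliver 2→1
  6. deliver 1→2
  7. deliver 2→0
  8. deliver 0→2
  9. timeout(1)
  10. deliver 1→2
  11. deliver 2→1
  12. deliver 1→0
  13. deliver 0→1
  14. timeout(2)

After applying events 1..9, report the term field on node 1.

[1] timeout(2) → N2(cand t1 [-])
[2] deliver 2→1 → N1(foll t1 [-])
[3] deliver 1→2 → N2(lead t1 [-])
[4] propose(2,'z') → N2(lead t1 [z])
[5] deliver 2→1 → N1(foll t1 [z])
[6] deliver 1→2 → ∅
[7] deliver 2→0 → N0(foll t1 [-])
[8] deliver 0→2 → ∅
[9] timeout(1) → N1(cand t2 [z])

2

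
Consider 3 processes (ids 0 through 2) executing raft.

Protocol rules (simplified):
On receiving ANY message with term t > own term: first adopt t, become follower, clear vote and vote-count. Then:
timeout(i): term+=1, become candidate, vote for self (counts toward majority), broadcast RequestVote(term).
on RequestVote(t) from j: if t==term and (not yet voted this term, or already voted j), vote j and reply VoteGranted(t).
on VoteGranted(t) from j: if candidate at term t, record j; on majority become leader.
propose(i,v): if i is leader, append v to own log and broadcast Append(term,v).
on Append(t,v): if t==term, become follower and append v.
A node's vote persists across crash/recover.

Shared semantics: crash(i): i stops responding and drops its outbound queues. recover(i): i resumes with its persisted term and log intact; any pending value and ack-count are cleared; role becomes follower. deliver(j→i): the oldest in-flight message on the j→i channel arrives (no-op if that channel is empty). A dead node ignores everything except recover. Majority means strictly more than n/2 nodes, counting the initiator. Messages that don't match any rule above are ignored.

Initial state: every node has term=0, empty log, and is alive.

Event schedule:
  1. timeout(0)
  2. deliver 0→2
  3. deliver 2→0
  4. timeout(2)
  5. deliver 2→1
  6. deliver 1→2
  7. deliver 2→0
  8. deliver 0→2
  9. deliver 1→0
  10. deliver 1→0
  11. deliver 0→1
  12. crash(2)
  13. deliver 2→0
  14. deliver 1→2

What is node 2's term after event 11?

[1] timeout(0) → N0(cand t1 [-])
[2] deliver 0→2 → N2(foll t1 [-])
[3] deliver 2→0 → N0(lead t1 [-])
[4] timeout(2) → N2(cand t2 [-])
[5] deliver 2→1 → N1(foll t2 [-])
[6] deliver 1→2 → N2(lead t2 [-])
[7] deliver 2→0 → N0(foll t2 [-])
[8] deliver 0→2 → ∅
[9] deliver 1→0 → ∅
[10] deliver 1→0 → ∅
[11] deliver 0→1 → ∅

2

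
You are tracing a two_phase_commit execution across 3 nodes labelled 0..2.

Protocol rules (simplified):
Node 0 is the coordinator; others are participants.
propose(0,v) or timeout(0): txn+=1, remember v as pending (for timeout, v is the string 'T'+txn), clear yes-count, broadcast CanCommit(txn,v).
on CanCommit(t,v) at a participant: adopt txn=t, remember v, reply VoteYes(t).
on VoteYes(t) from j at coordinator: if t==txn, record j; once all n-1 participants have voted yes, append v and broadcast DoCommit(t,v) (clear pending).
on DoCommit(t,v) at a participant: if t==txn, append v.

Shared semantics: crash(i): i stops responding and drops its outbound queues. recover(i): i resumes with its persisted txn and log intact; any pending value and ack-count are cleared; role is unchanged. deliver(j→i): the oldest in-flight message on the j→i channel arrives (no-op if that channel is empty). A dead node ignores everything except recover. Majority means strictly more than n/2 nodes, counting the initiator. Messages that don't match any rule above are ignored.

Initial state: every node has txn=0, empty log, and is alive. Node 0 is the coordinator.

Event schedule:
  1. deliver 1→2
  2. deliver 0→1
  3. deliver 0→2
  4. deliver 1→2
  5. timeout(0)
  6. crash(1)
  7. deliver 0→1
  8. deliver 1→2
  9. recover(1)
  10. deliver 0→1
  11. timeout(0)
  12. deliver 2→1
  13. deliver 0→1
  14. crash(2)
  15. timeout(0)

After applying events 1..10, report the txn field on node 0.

after 1 — deliver 1→2: ·
after 2 — deliver 0→1: ·
after 3 — deliver 0→2: ·
after 4 — deliver 1→2: ·
after 5 — timeout(0): n0:coor/t1/[-]
after 6 — crash(1): n1:✗part/t0/[-]
after 7 — deliver 0→1: ·
after 8 — deliver 1→2: ·
after 9 — recover(1): n1:part/t0/[-]
after 10 — deliver 0→1: n1:part/t1/[-]

1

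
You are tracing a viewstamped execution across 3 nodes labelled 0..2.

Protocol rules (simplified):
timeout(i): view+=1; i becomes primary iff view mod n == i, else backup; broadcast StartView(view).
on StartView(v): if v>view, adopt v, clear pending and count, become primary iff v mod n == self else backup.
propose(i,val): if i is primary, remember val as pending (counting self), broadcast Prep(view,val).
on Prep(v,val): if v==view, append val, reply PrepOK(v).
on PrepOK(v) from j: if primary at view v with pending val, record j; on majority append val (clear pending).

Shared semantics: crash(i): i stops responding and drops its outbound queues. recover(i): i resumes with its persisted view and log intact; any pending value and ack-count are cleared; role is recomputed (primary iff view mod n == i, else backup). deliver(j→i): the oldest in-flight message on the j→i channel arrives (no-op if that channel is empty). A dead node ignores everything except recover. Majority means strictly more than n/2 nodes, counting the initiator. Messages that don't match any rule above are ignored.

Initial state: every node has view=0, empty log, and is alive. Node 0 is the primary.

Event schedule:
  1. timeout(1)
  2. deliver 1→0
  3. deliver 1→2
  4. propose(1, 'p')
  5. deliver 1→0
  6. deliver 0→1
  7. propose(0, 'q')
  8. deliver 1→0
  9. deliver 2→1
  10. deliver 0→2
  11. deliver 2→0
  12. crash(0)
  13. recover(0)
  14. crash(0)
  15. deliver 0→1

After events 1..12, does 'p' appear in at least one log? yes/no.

yes

step 1 timeout(1): 1={prim,v=1,log=-}
step 2 deliver 1→0: 0={back,v=1,log=-}
step 3 deliver 1→2: 2={back,v=1,log=-}
step 4 propose(1,'p'): —
step 5 deliver 1→0: 0={back,v=1,log=p}
step 6 deliver 0→1: 1={prim,v=1,log=p}
step 7 propose(0,'q'): —
step 8 deliver 1→0: —
step 9 deliver 2→1: —
step 10 deliver 0→2: —
step 11 deliver 2→0: —
step 12 crash(0): 0={✗back,v=1,log=p}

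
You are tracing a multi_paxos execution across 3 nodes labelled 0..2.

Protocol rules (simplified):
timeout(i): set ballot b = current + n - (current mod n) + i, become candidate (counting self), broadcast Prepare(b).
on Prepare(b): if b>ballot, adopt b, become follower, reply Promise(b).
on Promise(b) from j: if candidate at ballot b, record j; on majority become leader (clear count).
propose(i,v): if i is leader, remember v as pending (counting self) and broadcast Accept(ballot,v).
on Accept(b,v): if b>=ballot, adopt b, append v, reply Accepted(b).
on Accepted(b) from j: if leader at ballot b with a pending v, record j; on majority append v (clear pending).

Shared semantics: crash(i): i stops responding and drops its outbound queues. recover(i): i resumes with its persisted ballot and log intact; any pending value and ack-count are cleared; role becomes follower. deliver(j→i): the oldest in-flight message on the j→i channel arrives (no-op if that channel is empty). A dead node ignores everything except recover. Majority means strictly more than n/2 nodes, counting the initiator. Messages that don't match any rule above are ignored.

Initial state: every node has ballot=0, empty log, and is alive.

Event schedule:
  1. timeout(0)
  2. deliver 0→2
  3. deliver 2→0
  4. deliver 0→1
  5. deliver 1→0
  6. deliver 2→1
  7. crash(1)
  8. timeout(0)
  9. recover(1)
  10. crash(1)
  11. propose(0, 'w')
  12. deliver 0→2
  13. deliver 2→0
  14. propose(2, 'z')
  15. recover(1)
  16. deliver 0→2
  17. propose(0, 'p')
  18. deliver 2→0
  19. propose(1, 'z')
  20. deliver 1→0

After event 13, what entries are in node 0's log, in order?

1. timeout(0):  <0:cand b3 ->
2. deliver 0→2:  <2:foll b3 ->
3. deliver 2→0:  <0:lead b3 ->
4. deliver 0→1:  <1:foll b3 ->
5. deliver 1→0:  nop
6. deliver 2→1:  nop
7. crash(1):  <1:✗foll b3 ->
8. timeout(0):  <0:cand b6 ->
9. recover(1):  <1:foll b3 ->
10. crash(1):  <1:✗foll b3 ->
11. propose(0,'w'):  nop
12. deliver 0→2:  <2:foll b6 ->
13. deliver 2→0:  <0:lead b6 ->

empty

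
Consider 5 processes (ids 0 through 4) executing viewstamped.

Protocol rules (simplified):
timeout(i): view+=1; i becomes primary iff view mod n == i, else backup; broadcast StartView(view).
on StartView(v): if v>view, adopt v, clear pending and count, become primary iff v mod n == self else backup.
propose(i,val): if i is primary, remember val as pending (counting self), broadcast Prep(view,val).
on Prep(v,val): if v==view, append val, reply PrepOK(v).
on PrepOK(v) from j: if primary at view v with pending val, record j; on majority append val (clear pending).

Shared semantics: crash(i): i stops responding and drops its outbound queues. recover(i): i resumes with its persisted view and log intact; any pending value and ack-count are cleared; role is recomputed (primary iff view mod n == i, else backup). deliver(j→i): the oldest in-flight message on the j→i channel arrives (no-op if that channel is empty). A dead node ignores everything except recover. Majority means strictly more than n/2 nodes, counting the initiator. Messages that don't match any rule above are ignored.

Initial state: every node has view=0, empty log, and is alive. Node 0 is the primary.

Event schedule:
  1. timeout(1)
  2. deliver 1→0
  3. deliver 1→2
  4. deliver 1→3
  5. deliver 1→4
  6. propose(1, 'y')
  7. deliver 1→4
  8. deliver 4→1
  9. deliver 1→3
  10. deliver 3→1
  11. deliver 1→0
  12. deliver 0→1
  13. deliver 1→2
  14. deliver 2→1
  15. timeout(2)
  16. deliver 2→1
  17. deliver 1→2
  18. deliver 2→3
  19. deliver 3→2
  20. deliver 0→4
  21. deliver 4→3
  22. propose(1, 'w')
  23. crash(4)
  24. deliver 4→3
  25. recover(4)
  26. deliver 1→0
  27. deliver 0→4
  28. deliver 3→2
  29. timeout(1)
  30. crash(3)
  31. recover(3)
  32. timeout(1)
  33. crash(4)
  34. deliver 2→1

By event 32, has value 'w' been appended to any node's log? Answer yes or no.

no

[1] timeout(1) → N1(prim v1 [-])
[2] deliver 1→0 → N0(back v1 [-])
[3] deliver 1→2 → N2(back v1 [-])
[4] deliver 1→3 → N3(back v1 [-])
[5] deliver 1→4 → N4(back v1 [-])
[6] propose(1,'y') → ∅
[7] deliver 1→4 → N4(back v1 [y])
[8] deliver 4→1 → ∅
[9] deliver 1→3 → N3(back v1 [y])
[10] deliver 3→1 → N1(prim v1 [y])
[11] deliver 1→0 → N0(back v1 [y])
[12] deliver 0→1 → ∅
[13] deliver 1→2 → N2(back v1 [y])
[14] deliver 2→1 → ∅
[15] timeout(2) → N2(prim v2 [y])
[16] deliver 2→1 → N1(back v2 [y])
[17] deliver 1→2 → ∅
[18] deliver 2→3 → N3(back v2 [y])
[19] deliver 3→2 → ∅
[20] deliver 0→4 → ∅
[21] deliver 4→3 → ∅
[22] propose(1,'w') → ∅
[23] crash(4) → N4(✗back v1 [y])
[24] deliver 4→3 → ∅
[25] recover(4) → N4(back v1 [y])
[26] deliver 1→0 → ∅
[27] deliver 0→4 → ∅
[28] deliver 3→2 → ∅
[29] timeout(1) → N1(back v3 [y])
[30] crash(3) → N3(✗back v2 [y])
[31] recover(3) → N3(back v2 [y])
[32] timeout(1) → N1(back v4 [y])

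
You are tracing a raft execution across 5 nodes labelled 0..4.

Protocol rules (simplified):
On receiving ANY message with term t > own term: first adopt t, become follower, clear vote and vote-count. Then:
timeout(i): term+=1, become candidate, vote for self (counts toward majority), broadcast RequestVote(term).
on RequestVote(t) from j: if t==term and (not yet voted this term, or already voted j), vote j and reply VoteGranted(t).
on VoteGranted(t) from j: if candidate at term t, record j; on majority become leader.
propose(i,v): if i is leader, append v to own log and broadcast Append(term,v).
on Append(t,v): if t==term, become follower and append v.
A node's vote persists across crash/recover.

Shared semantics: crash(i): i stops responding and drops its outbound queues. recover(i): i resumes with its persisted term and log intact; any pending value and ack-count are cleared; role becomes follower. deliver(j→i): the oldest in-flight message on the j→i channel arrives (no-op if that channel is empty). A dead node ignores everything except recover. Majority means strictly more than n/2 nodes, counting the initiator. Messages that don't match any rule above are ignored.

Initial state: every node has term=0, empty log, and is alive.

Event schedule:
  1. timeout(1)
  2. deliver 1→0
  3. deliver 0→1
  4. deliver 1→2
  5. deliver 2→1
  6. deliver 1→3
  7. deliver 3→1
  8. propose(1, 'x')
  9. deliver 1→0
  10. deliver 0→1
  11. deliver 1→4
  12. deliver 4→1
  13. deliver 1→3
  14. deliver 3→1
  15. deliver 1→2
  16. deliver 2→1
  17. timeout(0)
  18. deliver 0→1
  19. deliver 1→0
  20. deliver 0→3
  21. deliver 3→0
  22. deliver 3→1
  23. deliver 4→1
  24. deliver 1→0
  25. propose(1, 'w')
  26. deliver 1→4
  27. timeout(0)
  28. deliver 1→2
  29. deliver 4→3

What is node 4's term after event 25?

after 1 — timeout(1): n1:cand/t1/[-]
after 2 — deliver 1→0: n0:foll/t1/[-]
after 3 — deliver 0→1: ·
after 4 — deliver 1→2: n2:foll/t1/[-]
after 5 — deliver 2→1: n1:lead/t1/[-]
after 6 — deliver 1→3: n3:foll/t1/[-]
after 7 — deliver 3→1: ·
after 8 — propose(1,'x'): n1:lead/t1/[x]
after 9 — deliver 1→0: n0:foll/t1/[x]
after 10 — deliver 0→1: ·
after 11 — deliver 1→4: n4:foll/t1/[-]
after 12 — deliver 4→1: ·
after 13 — deliver 1→3: n3:foll/t1/[x]
after 14 — deliver 3→1: ·
after 15 — deliver 1→2: n2:foll/t1/[x]
after 16 — deliver 2→1: ·
after 17 — timeout(0): n0:cand/t2/[x]
after 18 — deliver 0→1: n1:foll/t2/[x]
after 19 — deliver 1→0: ·
after 20 — deliver 0→3: n3:foll/t2/[x]
after 21 — deliver 3→0: n0:lead/t2/[x]
after 22 — deliver 3→1: ·
after 23 — deliver 4→1: ·
after 24 — deliver 1→0: ·
after 25 — propose(1,'w'): ·

1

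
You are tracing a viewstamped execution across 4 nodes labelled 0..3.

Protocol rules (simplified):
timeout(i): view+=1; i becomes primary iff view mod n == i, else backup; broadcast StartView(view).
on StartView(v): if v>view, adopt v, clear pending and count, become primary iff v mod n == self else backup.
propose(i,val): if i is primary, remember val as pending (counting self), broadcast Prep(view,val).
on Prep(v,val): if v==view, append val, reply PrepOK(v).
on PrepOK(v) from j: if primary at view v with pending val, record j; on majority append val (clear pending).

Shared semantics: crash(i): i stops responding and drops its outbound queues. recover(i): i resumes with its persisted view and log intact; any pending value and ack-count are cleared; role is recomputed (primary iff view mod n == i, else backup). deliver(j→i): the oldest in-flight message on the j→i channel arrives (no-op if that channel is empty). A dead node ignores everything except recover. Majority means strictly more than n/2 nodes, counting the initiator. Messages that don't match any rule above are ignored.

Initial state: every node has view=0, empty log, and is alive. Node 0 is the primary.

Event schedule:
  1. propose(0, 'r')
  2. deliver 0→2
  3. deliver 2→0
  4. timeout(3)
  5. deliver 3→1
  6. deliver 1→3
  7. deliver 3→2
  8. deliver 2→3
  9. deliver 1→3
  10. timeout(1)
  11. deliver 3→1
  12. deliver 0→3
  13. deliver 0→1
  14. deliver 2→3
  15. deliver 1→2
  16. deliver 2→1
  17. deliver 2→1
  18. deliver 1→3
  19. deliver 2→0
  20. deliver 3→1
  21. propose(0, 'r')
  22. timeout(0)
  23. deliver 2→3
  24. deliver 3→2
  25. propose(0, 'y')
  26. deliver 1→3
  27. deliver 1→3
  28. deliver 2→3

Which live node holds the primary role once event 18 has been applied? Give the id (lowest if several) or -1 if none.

0

1. propose(0,'r'):  nop
2. deliver 0→2:  <2:back v0 r>
3. deliver 2→0:  nop
4. timeout(3):  <3:back v1 ->
5. deliver 3→1:  <1:prim v1 ->
6. deliver 1→3:  nop
7. deliver 3→2:  <2:back v1 r>
8. deliver 2→3:  nop
9. deliver 1→3:  nop
10. timeout(1):  <1:back v2 ->
11. deliver 3→1:  nop
12. deliver 0→3:  nop
13. deliver 0→1:  nop
14. deliver 2→3:  nop
15. deliver 1→2:  <2:prim v2 r>
16. deliver 2→1:  nop
17. deliver 2→1:  nop
18. deliver 1→3:  <3:back v2 ->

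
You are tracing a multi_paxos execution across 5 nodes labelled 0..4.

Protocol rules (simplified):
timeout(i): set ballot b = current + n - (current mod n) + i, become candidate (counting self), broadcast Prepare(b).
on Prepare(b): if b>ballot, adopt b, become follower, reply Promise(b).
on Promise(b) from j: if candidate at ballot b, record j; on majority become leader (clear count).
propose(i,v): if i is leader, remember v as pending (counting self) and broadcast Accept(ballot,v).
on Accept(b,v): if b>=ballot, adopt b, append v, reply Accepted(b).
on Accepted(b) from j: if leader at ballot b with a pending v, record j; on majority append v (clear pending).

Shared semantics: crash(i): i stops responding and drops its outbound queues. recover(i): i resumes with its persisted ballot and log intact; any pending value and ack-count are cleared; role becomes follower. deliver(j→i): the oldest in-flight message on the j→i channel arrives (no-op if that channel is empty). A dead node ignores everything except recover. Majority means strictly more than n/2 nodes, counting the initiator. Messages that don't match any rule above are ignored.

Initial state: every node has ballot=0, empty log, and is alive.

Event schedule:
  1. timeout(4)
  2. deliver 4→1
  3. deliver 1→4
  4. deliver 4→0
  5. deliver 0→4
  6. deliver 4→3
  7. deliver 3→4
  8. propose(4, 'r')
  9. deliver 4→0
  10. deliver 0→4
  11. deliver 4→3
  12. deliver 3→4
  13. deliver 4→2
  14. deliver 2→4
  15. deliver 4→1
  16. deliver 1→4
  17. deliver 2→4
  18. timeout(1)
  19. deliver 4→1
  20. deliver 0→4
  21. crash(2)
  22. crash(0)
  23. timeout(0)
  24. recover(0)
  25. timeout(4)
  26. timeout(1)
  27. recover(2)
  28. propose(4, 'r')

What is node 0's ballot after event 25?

9

e1 timeout(4): 4[cand,b=9,-]
e2 deliver 4→1: 1[foll,b=9,-]
e3 deliver 1→4: ·
e4 deliver 4→0: 0[foll,b=9,-]
e5 deliver 0→4: 4[lead,b=9,-]
e6 deliver 4→3: 3[foll,b=9,-]
e7 deliver 3→4: ·
e8 propose(4,'r'): ·
e9 deliver 4→0: 0[foll,b=9,r]
e10 deliver 0→4: ·
e11 deliver 4→3: 3[foll,b=9,r]
e12 deliver 3→4: 4[lead,b=9,r]
e13 deliver 4→2: 2[foll,b=9,-]
e14 deliver 2→4: ·
e15 deliver 4→1: 1[foll,b=9,r]
e16 deliver 1→4: ·
e17 deliver 2→4: ·
e18 timeout(1): 1[cand,b=11,r]
e19 deliver 4→1: ·
e20 deliver 0→4: ·
e21 crash(2): 2[✗foll,b=9,-]
e22 crash(0): 0[✗foll,b=9,r]
e23 timeout(0): ·
e24 recover(0): 0[foll,b=9,r]
e25 timeout(4): 4[cand,b=14,r]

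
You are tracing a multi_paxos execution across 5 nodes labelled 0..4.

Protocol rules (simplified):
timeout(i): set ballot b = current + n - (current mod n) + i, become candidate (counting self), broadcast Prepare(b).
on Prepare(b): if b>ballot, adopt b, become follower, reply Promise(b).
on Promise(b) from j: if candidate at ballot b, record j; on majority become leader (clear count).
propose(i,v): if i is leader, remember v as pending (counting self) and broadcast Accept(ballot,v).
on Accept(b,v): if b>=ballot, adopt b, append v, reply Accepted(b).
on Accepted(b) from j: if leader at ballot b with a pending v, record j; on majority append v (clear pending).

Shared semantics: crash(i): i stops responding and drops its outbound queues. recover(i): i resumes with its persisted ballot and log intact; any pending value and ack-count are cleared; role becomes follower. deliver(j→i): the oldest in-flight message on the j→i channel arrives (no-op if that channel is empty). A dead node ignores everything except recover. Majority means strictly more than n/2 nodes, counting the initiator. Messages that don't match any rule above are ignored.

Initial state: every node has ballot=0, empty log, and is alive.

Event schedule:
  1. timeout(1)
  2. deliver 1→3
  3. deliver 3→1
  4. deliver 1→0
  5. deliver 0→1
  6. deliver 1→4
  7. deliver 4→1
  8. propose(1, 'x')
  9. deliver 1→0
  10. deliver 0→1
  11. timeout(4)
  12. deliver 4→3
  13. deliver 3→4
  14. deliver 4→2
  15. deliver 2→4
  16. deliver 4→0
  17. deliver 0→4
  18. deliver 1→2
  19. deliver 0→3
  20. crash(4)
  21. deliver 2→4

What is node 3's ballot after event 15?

14

step 1 timeout(1): 1={cand,b=6,log=-}
step 2 deliver 1→3: 3={foll,b=6,log=-}
step 3 deliver 3→1: —
step 4 deliver 1→0: 0={foll,b=6,log=-}
step 5 deliver 0→1: 1={lead,b=6,log=-}
step 6 deliver 1→4: 4={foll,b=6,log=-}
step 7 deliver 4→1: —
step 8 propose(1,'x'): —
step 9 deliver 1→0: 0={foll,b=6,log=x}
step 10 deliver 0→1: —
step 11 timeout(4): 4={cand,b=14,log=-}
step 12 deliver 4→3: 3={foll,b=14,log=-}
step 13 deliver 3→4: —
step 14 deliver 4→2: 2={foll,b=14,log=-}
step 15 deliver 2→4: 4={lead,b=14,log=-}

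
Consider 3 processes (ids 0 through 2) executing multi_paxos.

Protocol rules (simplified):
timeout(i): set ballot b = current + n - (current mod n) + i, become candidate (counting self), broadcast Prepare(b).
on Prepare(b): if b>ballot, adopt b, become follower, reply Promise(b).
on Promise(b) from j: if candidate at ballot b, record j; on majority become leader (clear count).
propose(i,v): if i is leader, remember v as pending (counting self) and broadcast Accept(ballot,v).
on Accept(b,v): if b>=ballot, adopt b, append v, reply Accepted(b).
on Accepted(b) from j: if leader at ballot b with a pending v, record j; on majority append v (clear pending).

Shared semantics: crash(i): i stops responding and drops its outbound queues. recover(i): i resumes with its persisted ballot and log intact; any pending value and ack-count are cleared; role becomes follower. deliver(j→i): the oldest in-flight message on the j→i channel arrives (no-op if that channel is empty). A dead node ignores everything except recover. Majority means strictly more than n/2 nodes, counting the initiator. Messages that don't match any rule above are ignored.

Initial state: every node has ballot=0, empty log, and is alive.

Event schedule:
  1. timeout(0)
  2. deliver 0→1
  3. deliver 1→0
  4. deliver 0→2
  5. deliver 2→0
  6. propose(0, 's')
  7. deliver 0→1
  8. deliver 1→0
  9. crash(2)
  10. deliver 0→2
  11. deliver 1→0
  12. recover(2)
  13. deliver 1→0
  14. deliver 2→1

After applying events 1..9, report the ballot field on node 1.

1. timeout(0):  <0:cand b3 ->
2. deliver 0→1:  <1:foll b3 ->
3. deliver 1→0:  <0:lead b3 ->
4. deliver 0→2:  <2:foll b3 ->
5. deliver 2→0:  nop
6. propose(0,'s'):  nop
7. deliver 0→1:  <1:foll b3 s>
8. deliver 1→0:  <0:lead b3 s>
9. crash(2):  <2:✗foll b3 ->

3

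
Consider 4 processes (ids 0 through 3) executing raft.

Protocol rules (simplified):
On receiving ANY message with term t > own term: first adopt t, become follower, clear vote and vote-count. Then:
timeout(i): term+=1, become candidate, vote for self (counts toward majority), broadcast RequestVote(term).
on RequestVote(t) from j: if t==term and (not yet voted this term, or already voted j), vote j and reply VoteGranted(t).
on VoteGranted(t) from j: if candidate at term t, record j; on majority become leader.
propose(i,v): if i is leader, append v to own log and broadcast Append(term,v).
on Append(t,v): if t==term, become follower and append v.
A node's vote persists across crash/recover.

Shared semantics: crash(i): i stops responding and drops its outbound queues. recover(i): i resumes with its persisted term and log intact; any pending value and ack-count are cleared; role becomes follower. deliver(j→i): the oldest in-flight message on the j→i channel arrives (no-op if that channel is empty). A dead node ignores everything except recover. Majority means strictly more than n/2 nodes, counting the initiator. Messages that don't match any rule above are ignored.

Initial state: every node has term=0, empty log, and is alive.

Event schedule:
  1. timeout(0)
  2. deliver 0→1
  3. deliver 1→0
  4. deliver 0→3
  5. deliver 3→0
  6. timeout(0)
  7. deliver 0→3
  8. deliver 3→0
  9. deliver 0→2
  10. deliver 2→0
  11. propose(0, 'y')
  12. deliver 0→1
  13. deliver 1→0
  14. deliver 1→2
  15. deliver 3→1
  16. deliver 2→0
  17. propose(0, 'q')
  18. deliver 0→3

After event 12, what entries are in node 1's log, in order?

[1] timeout(0) → N0(cand t1 [-])
[2] deliver 0→1 → N1(foll t1 [-])
[3] deliver 1→0 → ∅
[4] deliver 0→3 → N3(foll t1 [-])
[5] deliver 3→0 → N0(lead t1 [-])
[6] timeout(0) → N0(cand t2 [-])
[7] deliver 0→3 → N3(foll t2 [-])
[8] deliver 3→0 → ∅
[9] deliver 0→2 → N2(foll t1 [-])
[10] deliver 2→0 → ∅
[11] propose(0,'y') → ∅
[12] deliver 0→1 → N1(foll t2 [-])

empty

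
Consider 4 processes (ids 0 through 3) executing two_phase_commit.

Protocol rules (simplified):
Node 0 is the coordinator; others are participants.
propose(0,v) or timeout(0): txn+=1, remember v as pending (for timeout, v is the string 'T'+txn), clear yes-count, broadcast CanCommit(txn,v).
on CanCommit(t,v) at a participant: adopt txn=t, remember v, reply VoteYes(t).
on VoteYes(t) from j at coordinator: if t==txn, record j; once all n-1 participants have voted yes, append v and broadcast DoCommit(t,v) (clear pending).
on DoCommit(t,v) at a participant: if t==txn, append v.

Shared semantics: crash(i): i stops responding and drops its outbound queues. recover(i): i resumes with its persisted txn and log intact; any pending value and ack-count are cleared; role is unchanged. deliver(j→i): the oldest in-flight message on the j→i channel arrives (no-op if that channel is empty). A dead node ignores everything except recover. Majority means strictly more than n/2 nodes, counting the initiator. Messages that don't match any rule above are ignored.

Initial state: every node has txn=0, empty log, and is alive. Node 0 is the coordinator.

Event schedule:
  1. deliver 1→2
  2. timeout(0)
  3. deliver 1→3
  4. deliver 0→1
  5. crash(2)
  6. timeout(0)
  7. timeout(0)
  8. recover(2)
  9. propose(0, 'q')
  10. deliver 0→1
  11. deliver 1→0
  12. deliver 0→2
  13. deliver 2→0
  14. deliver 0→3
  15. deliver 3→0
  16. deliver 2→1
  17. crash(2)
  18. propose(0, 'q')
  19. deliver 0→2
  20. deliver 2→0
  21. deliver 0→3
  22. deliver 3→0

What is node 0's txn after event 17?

4

[1] deliver 1→2 → ∅
[2] timeout(0) → N0(coor t1 [-])
[3] deliver 1→3 → ∅
[4] deliver 0→1 → N1(part t1 [-])
[5] crash(2) → N2(✗part t0 [-])
[6] timeout(0) → N0(coor t2 [-])
[7] timeout(0) → N0(coor t3 [-])
[8] recover(2) → N2(part t0 [-])
[9] propose(0,'q') → N0(coor t4 [-])
[10] deliver 0→1 → N1(part t2 [-])
[11] deliver 1→0 → ∅
[12] deliver 0→2 → N2(part t1 [-])
[13] deliver 2→0 → ∅
[14] deliver 0→3 → N3(part t1 [-])
[15] deliver 3→0 → ∅
[16] deliver 2→1 → ∅
[17] crash(2) → N2(✗part t1 [-])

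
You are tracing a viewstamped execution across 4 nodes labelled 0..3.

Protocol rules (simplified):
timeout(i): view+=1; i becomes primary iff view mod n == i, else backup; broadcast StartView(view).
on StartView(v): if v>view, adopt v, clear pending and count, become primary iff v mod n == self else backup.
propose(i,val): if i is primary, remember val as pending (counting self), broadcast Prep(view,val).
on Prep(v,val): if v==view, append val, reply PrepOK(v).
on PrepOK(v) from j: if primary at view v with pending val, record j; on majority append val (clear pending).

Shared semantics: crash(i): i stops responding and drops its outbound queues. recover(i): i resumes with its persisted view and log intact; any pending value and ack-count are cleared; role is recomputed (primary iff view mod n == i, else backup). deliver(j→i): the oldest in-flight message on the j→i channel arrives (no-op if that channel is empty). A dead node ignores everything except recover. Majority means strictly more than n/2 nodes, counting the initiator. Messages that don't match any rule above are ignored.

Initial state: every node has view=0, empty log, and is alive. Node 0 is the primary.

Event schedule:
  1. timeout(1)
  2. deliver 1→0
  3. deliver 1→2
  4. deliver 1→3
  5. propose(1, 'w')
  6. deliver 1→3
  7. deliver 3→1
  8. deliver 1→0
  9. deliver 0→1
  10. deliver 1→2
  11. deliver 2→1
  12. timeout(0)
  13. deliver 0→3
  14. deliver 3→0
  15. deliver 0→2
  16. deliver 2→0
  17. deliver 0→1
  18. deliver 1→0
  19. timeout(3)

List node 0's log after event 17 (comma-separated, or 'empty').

e1 timeout(1): 1[prim,v=1,-]
e2 deliver 1→0: 0[back,v=1,-]
e3 deliver 1→2: 2[back,v=1,-]
e4 deliver 1→3: 3[back,v=1,-]
e5 propose(1,'w'): ·
e6 deliver 1→3: 3[back,v=1,w]
e7 deliver 3→1: ·
e8 deliver 1→0: 0[back,v=1,w]
e9 deliver 0→1: 1[prim,v=1,w]
e10 deliver 1→2: 2[back,v=1,w]
e11 deliver 2→1: ·
e12 timeout(0): 0[back,v=2,w]
e13 deliver 0→3: 3[back,v=2,w]
e14 deliver 3→0: ·
e15 deliver 0→2: 2[prim,v=2,w]
e16 deliver 2→0: ·
e17 deliver 0→1: 1[back,v=2,w]

w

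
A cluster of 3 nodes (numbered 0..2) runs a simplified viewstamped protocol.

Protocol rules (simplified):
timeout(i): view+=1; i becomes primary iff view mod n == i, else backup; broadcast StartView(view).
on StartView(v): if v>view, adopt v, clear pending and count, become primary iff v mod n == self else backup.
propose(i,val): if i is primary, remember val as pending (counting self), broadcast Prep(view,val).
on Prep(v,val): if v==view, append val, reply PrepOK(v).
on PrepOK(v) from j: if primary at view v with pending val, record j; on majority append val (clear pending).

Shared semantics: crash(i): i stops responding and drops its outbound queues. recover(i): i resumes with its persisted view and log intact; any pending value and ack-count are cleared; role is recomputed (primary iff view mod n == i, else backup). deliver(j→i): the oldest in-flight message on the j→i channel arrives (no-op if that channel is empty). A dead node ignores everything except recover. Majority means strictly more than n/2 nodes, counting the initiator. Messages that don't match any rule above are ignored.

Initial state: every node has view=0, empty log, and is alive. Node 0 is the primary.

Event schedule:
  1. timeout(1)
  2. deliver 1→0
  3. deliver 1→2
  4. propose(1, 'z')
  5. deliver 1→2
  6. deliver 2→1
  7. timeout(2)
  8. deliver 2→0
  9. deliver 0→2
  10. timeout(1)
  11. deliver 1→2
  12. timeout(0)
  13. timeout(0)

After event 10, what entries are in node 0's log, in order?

empty

1. timeout(1):  <1:prim v1 ->
2. deliver 1→0:  <0:back v1 ->
3. deliver 1→2:  <2:back v1 ->
4. propose(1,'z'):  nop
5. deliver 1→2:  <2:back v1 z>
6. deliver 2→1:  <1:prim v1 z>
7. timeout(2):  <2:prim v2 z>
8. deliver 2→0:  <0:back v2 ->
9. deliver 0→2:  nop
10. timeout(1):  <1:back v2 z>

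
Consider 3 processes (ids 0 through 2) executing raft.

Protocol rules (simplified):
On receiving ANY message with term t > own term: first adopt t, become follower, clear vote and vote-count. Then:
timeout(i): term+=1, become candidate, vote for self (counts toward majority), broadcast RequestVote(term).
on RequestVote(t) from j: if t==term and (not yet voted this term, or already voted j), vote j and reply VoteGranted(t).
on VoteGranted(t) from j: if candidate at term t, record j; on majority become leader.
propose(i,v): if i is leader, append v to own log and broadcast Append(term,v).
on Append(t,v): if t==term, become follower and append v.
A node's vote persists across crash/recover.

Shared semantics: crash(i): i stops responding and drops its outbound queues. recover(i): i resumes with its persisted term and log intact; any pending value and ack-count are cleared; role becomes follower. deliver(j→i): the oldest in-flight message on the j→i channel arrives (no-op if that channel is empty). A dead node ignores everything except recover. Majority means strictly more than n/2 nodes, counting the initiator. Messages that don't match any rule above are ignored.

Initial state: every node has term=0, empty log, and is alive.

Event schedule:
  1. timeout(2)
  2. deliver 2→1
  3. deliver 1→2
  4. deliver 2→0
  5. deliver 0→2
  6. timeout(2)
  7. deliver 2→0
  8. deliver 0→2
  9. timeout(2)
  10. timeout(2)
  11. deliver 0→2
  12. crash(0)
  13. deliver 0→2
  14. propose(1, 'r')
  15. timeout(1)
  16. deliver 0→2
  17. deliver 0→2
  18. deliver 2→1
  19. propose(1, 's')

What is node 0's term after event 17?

after 1 — timeout(2): n2:cand/t1/[-]
after 2 — deliver 2→1: n1:foll/t1/[-]
after 3 — deliver 1→2: n2:lead/t1/[-]
after 4 — deliver 2→0: n0:foll/t1/[-]
after 5 — deliver 0→2: ·
after 6 — timeout(2): n2:cand/t2/[-]
after 7 — deliver 2→0: n0:foll/t2/[-]
after 8 — deliver 0→2: n2:lead/t2/[-]
after 9 — timeout(2): n2:cand/t3/[-]
after 10 — timeout(2): n2:cand/t4/[-]
after 11 — deliver 0→2: ·
after 12 — crash(0): n0:✗foll/t2/[-]
after 13 — deliver 0→2: ·
after 14 — propose(1,'r'): ·
after 15 — timeout(1): n1:cand/t2/[-]
after 16 — deliver 0→2: ·
after 17 — deliver 0→2: ·

2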